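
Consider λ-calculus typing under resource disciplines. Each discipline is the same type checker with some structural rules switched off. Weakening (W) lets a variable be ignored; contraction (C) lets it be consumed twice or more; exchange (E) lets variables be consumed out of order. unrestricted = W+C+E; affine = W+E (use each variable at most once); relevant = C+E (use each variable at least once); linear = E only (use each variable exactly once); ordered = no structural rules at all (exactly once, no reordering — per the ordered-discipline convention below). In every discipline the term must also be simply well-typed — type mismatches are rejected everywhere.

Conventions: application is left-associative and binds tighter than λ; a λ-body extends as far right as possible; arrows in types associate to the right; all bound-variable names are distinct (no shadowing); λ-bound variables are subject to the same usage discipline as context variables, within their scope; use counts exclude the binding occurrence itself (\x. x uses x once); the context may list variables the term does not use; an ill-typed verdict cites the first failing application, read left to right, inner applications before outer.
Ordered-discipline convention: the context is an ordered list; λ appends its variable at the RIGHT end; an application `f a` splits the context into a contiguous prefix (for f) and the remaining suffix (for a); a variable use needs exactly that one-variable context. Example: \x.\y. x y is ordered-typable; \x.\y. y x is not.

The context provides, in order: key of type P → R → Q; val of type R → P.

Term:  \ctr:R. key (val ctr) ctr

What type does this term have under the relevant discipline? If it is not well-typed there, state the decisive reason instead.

term : R → Q
use counts: key: 1×; val: 1×; ctr (bound): 2×
order of uses: key, val, ctr, ctr
typing: well-typed at R → Q
per-discipline verdicts: ordered ✗; linear ✗; affine ✗; relevant ✓; unrestricted ✓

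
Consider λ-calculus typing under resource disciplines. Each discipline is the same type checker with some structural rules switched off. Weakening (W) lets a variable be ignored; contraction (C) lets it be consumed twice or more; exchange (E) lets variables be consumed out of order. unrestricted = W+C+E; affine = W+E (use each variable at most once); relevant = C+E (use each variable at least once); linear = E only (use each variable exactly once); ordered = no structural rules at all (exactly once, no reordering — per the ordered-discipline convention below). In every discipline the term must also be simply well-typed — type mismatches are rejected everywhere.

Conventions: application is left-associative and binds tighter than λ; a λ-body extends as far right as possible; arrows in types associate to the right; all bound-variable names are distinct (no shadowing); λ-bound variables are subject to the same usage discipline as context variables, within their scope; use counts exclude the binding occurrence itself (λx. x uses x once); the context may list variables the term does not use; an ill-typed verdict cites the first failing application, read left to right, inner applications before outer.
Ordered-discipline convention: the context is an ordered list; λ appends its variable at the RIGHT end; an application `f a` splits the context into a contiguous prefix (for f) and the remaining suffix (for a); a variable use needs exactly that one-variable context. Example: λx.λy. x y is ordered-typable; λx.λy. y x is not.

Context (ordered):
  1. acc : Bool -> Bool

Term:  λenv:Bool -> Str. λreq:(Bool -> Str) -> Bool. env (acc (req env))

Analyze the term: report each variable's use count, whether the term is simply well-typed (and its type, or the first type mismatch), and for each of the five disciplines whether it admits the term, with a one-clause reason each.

counts: acc: 1, env (bound): 2, req (bound): 1
use order (left to right): env, acc, req, env
typing: well-typed — term : (Bool -> Str) -> ((Bool -> Str) -> Bool) -> Str
ordered ✗ (uses contraction: env ×2)
linear ✗ (uses contraction: env ×2)
affine ✗ (uses contraction: env ×2)
relevant ✓ (every one of acc, env, req appears)
unrestricted ✓ (typability at (Bool -> Str) -> ((Bool -> Str) -> Bool) -> Str is all that's needed)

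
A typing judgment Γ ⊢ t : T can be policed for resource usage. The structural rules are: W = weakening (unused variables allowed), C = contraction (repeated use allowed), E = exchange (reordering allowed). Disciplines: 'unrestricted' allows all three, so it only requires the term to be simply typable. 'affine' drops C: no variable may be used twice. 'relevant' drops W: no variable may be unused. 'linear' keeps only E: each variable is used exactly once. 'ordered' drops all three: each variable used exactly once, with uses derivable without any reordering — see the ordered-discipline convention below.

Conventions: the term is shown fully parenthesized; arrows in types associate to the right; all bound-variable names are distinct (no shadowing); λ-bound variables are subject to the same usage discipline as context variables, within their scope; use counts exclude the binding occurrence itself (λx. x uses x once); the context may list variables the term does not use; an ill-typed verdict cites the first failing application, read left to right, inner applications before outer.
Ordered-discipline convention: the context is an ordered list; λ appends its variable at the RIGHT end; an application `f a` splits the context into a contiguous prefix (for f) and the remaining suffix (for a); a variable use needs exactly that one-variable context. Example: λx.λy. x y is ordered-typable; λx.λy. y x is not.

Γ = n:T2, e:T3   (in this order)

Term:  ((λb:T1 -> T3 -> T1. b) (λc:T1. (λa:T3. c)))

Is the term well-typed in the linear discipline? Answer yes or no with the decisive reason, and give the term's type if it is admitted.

no — n, e, a never used (weakening)
counts: n ×0, e ×0, b [bound] ×1, c [bound] ×1, a [bound] ×0
left-to-right use order: b, c
typing: the term checks, with type T1 -> T3 -> T1
all disciplines: ordered ✗ · linear ✗ · affine ✓ · relevant ✗ · unrestricted ✓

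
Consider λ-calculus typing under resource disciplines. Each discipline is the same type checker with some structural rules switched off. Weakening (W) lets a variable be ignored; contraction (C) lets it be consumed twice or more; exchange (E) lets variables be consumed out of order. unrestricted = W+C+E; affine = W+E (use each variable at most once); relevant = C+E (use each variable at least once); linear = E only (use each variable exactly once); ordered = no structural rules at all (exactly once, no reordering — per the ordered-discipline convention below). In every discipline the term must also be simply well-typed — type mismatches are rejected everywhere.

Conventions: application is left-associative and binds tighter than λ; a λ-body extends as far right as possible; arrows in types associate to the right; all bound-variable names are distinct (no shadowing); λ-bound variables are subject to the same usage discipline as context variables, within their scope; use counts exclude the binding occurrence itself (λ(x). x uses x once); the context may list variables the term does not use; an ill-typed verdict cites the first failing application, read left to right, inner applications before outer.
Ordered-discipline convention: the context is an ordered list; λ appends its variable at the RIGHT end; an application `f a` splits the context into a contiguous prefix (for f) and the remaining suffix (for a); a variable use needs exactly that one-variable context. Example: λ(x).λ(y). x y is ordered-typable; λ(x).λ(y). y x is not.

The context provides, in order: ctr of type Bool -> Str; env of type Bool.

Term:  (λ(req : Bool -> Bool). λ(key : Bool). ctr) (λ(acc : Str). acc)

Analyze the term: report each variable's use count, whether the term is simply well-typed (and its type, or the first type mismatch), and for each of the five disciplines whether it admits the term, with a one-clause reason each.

usage: ctr: 1, env: 0, req (bound): 0, key (bound): 0, acc (bound): 1
left-to-right use order: ctr, acc
typing: ill-typed: a function awaiting Bool -> Bool gets Str -> Str
ordered: ✗ — fails simple typing
linear: ✗ — a type mismatch blocks all five
affine: ✗ — the type mismatch rejects it
relevant: ✗ — not simply typable
unrestricted: ✗ — fails simple typing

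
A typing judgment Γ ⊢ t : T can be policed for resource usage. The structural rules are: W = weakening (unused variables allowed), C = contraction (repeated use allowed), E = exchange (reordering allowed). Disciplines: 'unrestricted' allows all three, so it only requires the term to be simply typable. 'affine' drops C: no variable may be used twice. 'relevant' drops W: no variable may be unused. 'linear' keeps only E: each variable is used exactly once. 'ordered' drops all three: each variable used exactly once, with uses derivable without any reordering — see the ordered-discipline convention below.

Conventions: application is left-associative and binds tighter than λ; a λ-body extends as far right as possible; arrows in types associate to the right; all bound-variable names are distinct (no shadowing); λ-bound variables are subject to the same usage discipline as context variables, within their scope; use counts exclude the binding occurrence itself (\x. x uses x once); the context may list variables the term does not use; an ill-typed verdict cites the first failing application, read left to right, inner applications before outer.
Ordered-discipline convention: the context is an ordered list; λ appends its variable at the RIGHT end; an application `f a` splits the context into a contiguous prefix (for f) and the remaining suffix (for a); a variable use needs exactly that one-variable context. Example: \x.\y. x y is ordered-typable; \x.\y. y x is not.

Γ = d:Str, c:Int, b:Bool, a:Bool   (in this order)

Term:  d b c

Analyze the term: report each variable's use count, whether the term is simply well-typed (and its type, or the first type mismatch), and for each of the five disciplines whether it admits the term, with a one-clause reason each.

variable uses: d ×1, c ×1, b ×1, a ×0
uses in reading order: d, b, c
typing: ill-typed: non-arrow in function slot: Str
ordered: ✗ — the type mismatch rejects it
linear: ✗ — not simply typable
affine: ✗ — fails simple typing
relevant: ✗ — a type mismatch blocks all five
unrestricted: ✗ — the type mismatch rejects it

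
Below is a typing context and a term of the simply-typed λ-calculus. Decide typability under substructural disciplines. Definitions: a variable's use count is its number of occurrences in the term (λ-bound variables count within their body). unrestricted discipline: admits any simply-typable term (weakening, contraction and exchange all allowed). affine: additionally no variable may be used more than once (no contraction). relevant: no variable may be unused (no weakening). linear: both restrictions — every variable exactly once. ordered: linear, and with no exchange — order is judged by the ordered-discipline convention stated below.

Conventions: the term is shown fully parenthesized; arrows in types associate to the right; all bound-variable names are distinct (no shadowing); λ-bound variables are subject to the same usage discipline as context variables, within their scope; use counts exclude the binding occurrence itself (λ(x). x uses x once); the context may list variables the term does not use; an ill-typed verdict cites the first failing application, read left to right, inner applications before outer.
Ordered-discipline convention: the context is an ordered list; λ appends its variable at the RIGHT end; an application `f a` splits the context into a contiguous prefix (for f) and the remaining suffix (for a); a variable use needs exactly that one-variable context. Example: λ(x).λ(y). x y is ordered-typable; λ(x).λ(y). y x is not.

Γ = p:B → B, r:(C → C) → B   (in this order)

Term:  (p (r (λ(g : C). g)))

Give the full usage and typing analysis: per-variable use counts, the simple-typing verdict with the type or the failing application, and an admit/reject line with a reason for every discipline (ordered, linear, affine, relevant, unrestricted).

counts: p: 1; r: 1; g [bound]: 1
order of uses: p, r, g
typing: the term checks, with type B
ordered ✓ (p, r, g: once each, no exchange needed)
linear ✓ (each of p, r, g used exactly once)
affine ✓ (at most one use each (p, r, g))
relevant ✓ (every one of p, r, g appears)
unrestricted ✓ (typability at B is all that's needed)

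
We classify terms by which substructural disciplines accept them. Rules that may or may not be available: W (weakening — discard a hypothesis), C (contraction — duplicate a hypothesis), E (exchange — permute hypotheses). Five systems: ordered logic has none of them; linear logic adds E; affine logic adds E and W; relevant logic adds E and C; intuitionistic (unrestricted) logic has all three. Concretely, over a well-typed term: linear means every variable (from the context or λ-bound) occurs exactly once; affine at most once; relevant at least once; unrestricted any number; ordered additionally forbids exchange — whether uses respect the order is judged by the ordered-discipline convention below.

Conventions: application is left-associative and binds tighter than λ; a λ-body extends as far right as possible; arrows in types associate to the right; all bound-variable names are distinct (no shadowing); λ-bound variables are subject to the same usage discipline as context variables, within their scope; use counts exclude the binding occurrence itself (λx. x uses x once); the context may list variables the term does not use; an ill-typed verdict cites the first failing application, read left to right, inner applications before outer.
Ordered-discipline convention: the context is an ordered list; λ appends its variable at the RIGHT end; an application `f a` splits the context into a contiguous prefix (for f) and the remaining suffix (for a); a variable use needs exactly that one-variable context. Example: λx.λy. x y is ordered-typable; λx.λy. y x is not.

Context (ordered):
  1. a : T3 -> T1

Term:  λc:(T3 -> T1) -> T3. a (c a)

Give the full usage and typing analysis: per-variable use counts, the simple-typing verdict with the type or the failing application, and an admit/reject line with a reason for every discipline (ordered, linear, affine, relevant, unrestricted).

use counts: a=2; c (λ-bound)=1
left-to-right use order: a, c, a
typing: well-typed at ((T3 -> T1) -> T3) -> T1
ordered: ✗, needs contraction — a ×2
linear: ✗, needs contraction — a ×2
affine: ✗, needs contraction — a ×2
relevant: ✓, every one of a, c appears
unrestricted: ✓, simply typable at ((T3 -> T1) -> T3) -> T1; W, C, E all held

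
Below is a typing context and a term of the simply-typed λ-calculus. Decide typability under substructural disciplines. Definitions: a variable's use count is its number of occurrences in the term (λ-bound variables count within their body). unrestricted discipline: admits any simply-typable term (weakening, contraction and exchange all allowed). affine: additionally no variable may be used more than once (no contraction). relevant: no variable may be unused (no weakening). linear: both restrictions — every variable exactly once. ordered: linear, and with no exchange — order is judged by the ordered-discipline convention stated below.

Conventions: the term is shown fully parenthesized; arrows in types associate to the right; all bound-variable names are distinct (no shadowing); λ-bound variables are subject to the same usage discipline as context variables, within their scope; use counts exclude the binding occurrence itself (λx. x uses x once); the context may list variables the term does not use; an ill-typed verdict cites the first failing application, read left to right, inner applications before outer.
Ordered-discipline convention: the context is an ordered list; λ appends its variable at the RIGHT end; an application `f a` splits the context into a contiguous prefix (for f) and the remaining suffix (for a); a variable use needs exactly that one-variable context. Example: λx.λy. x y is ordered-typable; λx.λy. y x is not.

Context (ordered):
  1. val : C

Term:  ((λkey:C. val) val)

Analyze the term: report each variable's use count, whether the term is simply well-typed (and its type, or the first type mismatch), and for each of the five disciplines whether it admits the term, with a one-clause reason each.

use counts: val ×2, key [bound] ×0
order of uses: val, val
typing: the term checks, with type C
ordered: ✗, repeated use of val ×2; key left unused
linear: ✗, repeated use of val ×2; key left unused
affine: ✗, repeated use of val ×2
relevant: ✗, key left unused
unrestricted: ✓, simply typable at C; W, C, E all held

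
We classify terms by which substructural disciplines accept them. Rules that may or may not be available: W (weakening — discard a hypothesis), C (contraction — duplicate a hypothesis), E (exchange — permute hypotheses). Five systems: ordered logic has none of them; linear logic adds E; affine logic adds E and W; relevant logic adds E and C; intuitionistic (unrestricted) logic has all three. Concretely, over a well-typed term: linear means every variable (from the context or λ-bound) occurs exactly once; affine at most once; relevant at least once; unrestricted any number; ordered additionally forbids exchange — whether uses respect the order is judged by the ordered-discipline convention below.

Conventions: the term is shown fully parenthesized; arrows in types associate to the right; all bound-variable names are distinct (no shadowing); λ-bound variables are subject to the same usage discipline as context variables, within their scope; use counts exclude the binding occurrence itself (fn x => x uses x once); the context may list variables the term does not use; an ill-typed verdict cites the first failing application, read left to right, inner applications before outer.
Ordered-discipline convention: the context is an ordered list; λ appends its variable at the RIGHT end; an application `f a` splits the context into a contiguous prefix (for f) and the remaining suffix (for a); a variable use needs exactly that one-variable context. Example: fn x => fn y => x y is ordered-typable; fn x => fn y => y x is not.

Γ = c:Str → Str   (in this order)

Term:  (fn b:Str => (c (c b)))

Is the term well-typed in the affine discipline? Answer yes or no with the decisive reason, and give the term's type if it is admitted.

no — repeated use of c ×2
counts: c=2; b [bound]=1
left-to-right use order: c, c, b
typing: the term checks, with type Str → Str
across the five disciplines: ordered ✗ · linear ✗ · affine ✗ · relevant ✓ · unrestricted ✓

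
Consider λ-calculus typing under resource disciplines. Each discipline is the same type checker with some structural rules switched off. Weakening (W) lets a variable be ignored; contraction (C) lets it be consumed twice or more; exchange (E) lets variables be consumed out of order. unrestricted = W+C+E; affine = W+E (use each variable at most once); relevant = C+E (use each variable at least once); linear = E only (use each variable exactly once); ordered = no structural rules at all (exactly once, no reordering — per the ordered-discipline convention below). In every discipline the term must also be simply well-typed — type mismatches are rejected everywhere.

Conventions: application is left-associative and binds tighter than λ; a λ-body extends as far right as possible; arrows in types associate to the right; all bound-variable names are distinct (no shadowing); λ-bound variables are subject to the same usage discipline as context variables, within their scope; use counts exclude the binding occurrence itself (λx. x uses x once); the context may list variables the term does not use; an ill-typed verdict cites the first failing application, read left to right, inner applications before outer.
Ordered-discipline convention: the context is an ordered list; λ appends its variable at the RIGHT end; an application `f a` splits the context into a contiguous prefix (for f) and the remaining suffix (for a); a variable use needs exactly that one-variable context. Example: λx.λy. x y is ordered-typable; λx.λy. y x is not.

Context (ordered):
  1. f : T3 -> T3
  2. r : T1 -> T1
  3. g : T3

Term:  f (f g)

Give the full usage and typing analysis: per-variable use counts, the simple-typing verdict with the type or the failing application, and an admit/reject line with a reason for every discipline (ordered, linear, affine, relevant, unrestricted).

use counts: f ×2, r ×0, g ×1
left-to-right use order: f, f, g
typing: well-typed at T3
ordered: ✗ — repeated use of f ×2; r left unused
linear: ✗ — repeated use of f ×2; r left unused
affine: ✗ — repeated use of f ×2
relevant: ✗ — r left unused
unrestricted: ✓ — type-checks (T3) and nothing is barred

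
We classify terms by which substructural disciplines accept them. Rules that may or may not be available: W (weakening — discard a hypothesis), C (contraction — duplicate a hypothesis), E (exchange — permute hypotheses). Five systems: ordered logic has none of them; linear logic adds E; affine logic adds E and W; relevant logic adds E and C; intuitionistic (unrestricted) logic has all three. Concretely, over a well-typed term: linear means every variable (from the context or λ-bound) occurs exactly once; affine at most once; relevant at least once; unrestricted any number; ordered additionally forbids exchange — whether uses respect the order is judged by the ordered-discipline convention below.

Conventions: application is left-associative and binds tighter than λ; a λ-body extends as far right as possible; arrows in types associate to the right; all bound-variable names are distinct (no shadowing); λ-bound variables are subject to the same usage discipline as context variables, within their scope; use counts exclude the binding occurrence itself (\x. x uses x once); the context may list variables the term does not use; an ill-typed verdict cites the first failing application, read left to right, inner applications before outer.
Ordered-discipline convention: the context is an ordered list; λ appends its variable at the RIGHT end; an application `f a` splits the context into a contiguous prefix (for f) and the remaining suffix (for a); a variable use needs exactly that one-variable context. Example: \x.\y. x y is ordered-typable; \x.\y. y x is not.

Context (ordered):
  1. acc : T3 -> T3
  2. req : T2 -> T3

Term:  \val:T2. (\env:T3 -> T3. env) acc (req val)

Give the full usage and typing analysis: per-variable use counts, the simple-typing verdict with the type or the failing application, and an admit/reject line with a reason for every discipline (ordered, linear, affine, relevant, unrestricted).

use counts: acc=1, req=1, val [bound]=1, env [bound]=1
order of uses: env, acc, req, val
typing: well-typed at T2 -> T3
ordered: ✓ — single-use (acc, req, val, env), ordered derivation ok
linear: ✓ — single use per variable (acc, req, val, env)
affine: ✓ — none of acc, req, val, env used more than once
relevant: ✓ — acc, req, val, env: all used, weakening unneeded
unrestricted: ✓ — type-checks (T2 -> T3) and nothing is barred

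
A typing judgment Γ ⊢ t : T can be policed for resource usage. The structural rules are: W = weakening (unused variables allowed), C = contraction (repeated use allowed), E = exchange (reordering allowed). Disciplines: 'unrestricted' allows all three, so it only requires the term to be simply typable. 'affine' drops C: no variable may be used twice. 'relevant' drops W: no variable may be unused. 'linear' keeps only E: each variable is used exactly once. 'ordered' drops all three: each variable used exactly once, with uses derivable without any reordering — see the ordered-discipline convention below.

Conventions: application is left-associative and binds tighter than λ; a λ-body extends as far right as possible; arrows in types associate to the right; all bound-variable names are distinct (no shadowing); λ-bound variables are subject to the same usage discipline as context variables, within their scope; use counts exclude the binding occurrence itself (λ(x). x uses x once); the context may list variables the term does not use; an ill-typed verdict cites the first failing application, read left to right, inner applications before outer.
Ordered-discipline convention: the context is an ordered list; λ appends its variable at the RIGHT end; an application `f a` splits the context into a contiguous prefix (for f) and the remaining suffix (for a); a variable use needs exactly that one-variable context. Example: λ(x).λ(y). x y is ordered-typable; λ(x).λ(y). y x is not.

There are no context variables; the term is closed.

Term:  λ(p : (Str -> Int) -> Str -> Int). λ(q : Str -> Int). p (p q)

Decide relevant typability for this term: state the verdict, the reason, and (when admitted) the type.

yes — p, q: all used, weakening unneeded; term : ((Str -> Int) -> Str -> Int) -> (Str -> Int) -> Str -> Int
use counts: p (λ-bound): 2, q (λ-bound): 1
use order (left to right): p, p, q
typing: ✓ — ((Str -> Int) -> Str -> Int) -> (Str -> Int) -> Str -> Int
summary: ordered ✗; linear ✗; affine ✗; relevant ✓; unrestricted ✓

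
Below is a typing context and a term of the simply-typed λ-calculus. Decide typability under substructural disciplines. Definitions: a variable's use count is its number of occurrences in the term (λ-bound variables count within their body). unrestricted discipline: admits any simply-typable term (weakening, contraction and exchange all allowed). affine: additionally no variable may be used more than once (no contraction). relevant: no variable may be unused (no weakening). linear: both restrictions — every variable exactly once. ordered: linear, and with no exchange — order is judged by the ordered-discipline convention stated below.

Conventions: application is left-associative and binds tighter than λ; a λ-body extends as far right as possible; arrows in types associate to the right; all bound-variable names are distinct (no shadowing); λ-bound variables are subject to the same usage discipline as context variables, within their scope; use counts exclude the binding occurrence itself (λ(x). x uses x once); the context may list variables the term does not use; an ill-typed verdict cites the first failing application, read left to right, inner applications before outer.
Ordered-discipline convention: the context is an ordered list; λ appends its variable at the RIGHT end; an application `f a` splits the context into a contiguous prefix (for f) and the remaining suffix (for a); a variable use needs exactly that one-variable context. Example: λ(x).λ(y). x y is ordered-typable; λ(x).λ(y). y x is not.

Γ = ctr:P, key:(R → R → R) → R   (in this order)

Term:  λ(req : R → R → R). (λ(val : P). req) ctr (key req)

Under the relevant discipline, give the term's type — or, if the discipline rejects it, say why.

not well-typed under relevant — needs weakening: val unused
variable uses: ctr=1, key=1, req (λ-bound)=2, val (λ-bound)=0
order of uses: req, ctr, key, req
typing: well-typed at (R → R → R) → R → R
summary: ordered ✗; linear ✗; affine ✗; relevant ✗; unrestricted ✓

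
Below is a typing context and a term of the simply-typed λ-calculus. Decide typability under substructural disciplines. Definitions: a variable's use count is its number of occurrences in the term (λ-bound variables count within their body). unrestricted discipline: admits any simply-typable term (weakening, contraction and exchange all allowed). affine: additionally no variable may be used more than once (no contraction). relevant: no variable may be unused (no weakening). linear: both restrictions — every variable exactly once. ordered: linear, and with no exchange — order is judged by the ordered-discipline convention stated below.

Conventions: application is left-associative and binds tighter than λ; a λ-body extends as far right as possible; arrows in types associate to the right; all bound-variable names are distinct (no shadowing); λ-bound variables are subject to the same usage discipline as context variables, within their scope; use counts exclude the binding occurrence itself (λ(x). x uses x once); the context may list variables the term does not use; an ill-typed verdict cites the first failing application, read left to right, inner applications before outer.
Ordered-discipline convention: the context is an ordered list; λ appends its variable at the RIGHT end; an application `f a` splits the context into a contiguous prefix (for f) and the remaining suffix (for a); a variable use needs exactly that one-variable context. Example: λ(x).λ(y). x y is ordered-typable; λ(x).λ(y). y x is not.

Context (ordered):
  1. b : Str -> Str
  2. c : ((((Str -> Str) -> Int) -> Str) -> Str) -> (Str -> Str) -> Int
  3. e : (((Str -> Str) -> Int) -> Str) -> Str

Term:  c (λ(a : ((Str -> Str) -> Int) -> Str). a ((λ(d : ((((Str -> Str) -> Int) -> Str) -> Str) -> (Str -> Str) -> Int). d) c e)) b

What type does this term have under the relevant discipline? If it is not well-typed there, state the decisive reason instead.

term : Int
variable uses: b ×1, c ×2, e ×1, a (bound) ×1, d (bound) ×1
uses in reading order: c, a, d, c, e, b
typing: well-typed at Int
summary: ordered ✗ | linear ✗ | affine ✗ | relevant ✓ | unrestricted ✓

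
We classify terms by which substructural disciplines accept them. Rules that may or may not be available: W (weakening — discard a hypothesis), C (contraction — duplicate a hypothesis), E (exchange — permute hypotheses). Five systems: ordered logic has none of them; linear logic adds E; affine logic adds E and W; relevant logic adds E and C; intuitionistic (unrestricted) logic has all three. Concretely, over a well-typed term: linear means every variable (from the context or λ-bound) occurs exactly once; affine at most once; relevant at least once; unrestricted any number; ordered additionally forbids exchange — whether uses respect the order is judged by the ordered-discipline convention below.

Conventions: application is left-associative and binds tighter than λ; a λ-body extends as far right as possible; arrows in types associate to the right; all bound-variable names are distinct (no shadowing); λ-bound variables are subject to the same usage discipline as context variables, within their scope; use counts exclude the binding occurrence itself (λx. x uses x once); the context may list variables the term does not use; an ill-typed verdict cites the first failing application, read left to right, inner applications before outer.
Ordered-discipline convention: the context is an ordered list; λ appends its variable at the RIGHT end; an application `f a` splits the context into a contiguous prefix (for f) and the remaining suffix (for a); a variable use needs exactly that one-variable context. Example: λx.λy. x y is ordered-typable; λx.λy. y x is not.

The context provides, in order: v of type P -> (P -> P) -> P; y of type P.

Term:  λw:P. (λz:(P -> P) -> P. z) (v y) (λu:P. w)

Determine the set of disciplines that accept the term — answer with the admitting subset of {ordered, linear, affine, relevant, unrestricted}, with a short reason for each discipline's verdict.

accepted by: affine, unrestricted
usage: v=1, y=1, w (bound)=1, z (bound)=1, u (bound)=0
uses in reading order: z, v, y, w
typing: well-typed — term : P -> P
ordered ✗ (needs weakening: u unused)
linear ✗ (needs weakening: u unused)
affine ✓ (no duplicate uses among v, y, w, z, u)
relevant ✗ (needs weakening: u unused)
unrestricted ✓ (simply typable at P -> P; W, C, E all held)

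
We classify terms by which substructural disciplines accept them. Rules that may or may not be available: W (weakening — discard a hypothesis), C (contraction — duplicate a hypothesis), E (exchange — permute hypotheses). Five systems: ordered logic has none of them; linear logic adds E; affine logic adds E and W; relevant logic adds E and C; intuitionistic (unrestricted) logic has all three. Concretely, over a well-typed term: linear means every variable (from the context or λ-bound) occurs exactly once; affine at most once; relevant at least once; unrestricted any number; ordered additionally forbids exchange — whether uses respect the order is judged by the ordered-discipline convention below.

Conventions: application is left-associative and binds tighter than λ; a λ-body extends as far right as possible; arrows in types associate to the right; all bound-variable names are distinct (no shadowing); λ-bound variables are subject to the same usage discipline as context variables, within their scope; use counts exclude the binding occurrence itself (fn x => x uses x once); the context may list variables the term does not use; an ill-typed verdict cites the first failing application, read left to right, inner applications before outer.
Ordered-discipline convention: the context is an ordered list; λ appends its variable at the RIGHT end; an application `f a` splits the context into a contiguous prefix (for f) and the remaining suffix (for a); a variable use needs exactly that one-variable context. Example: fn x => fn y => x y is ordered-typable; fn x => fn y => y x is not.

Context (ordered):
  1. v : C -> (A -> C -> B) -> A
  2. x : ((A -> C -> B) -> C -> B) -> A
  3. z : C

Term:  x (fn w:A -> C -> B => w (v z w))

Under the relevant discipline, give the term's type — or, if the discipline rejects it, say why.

term : A
use counts: v=1; x=1; z=1; w [bound]=2
left-to-right use order: x, w, v, z, w
typing: well-typed — term : A
summary: ordered ✗ | linear ✗ | affine ✗ | relevant ✓ | unrestricted ✓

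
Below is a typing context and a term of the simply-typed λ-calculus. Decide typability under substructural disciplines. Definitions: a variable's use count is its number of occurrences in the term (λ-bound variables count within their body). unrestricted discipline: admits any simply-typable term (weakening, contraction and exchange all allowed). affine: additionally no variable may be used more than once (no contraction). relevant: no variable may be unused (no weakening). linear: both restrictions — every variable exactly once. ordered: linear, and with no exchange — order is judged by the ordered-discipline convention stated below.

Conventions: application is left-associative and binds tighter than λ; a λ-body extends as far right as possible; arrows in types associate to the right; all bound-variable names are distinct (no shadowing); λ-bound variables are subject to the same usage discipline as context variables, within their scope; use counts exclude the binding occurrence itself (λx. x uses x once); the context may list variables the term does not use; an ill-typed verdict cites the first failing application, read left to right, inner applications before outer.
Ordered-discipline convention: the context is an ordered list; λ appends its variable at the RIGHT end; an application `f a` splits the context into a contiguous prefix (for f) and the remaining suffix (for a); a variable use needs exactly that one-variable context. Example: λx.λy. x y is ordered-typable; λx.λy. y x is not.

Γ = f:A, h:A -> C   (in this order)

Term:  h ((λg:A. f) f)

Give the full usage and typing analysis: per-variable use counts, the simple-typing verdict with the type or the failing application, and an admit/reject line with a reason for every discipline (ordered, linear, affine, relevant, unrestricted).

use counts: f=2; h=1; g (bound)=0
uses in reading order: h, f, f
typing: ✓ — C
ordered ✗ (f ×2 used more than once (contraction); g never used (weakening))
linear ✗ (f ×2 used more than once (contraction); g never used (weakening))
affine ✗ (f ×2 used more than once (contraction))
relevant ✗ (g never used (weakening))
unrestricted ✓ (well-typed at C; no restrictions here)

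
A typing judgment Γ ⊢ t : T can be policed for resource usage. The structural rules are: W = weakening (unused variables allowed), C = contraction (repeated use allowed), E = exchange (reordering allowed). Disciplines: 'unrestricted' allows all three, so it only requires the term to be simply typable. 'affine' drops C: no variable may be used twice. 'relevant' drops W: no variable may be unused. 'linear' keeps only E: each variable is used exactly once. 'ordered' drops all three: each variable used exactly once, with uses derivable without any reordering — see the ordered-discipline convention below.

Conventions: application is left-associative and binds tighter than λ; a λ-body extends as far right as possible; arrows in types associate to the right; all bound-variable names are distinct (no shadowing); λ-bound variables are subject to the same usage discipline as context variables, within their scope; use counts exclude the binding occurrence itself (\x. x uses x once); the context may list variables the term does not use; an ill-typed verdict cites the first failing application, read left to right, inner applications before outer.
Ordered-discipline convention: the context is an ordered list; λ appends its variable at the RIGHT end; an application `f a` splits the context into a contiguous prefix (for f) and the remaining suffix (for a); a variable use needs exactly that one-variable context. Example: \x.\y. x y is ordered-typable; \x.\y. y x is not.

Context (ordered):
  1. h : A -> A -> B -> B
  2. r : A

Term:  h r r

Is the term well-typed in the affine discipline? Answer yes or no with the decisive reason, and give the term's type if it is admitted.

no — repeated use of r ×2
variable uses: h ×1, r ×2
left-to-right use order: h, r, r
typing: well-typed at B -> B
across the five disciplines: ordered ✗ | linear ✗ | affine ✗ | relevant ✓ | unrestricted ✓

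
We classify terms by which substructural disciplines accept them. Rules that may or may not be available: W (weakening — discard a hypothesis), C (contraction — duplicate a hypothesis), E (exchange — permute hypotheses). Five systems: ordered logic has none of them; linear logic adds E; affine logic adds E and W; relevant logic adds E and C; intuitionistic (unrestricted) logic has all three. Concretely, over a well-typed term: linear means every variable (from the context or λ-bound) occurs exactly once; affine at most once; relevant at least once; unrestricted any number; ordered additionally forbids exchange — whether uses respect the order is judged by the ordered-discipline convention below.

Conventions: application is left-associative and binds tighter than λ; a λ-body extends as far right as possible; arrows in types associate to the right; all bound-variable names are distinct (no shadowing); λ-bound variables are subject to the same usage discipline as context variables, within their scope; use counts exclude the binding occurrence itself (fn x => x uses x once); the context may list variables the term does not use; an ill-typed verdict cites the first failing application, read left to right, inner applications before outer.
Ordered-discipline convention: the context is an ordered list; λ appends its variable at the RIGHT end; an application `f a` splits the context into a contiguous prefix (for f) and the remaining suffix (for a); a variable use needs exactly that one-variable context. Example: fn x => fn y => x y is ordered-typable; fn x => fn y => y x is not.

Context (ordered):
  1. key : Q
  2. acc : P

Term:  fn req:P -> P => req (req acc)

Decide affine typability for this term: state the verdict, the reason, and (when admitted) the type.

no — uses contraction: req ×2
variable uses: key: 0, acc: 1, req (bound): 2
uses in reading order: req, req, acc
typing: well-typed at (P -> P) -> P
all disciplines: ordered ✗ | linear ✗ | affine ✗ | relevant ✗ | unrestricted ✓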